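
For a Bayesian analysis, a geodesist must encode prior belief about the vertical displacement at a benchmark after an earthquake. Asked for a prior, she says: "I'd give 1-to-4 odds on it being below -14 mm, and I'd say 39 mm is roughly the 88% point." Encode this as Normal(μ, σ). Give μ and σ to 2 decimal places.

μ = 8.12, σ = 26.28

For Normal(μ,σ), the p-quantile is μ + z_p·σ. Here z_{0.2} = -0.8416, z_{0.88} = 1.175.
So -14 = μ − 0.8416σ and 39 = μ + 1.175σ.
Subtracting: σ = (39 − -14)/(1.175 − (-0.8416)) = 26.28.
Then μ = -14 − (-0.8416)·26.28 = 8.12.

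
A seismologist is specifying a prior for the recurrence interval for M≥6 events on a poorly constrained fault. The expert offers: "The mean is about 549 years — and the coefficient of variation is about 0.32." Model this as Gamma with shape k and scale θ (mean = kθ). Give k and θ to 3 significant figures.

For Gamma(k, scale θ): mean = kθ, variance = kθ², so CV = 1/√k.
CV = 0.32, hence k = 1/CV² = 9.77.
Then θ = mean/k = 549/9.77 = 56.2.

k ≈ 9.77, θ ≈ 56.2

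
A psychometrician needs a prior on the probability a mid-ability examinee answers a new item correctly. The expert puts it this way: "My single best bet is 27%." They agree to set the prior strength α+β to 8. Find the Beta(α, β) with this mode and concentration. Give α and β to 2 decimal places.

α = 2.62, β = 5.38

For α,β > 1 the Beta mode is (α−1)/(α+β−2). With α+β = 8, the mode is (α−1)/6.
Set (α−1)/6 = 0.27 → α = 1 + 0.27·6 = 2.62.
β = 8 − α = 5.38.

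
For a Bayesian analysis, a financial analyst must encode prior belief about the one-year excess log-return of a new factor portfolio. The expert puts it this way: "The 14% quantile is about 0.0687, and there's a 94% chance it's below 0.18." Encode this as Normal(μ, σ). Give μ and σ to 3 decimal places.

μ = 0.114, σ = 0.042

The p-quantile of Normal(μ,σ) is μ + z_p·σ, with z_{0.14} = -1.08 and z_{0.94} = 1.555.
Eliminate σ: μ = (z₂·x₁ − z₁·x₂)/(z₂ − z₁) = (1.555·0.0687 − (-1.08)·0.18)/2.635 = 0.114.
Then σ = (x₂ − x₁)/(z₂ − z₁) = (0.18 − 0.0687)/2.635 = 0.042.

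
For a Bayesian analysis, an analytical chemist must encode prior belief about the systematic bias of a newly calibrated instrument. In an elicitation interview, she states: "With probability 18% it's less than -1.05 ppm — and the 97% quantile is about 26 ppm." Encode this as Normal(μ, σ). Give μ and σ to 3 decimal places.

μ = 7.805, σ = 9.674

The p-quantile of Normal(μ,σ) is μ + z_p·σ, with z_{0.18} = -0.9154 and z_{0.97} = 1.881.
Eliminate σ: μ = (z₂·x₁ − z₁·x₂)/(z₂ − z₁) = (1.881·-1.05 − (-0.9154)·26)/2.796 = 7.805.
Then σ = (x₂ − x₁)/(z₂ − z₁) = (26 − -1.05)/2.796 = 9.674.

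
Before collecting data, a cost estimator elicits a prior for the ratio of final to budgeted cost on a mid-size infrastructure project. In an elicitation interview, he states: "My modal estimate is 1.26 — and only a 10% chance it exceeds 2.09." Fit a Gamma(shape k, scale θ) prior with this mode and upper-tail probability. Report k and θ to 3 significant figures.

k ≈ 8.37, θ ≈ 0.171

Gamma(k,θ) with k>1 has mode (k−1)θ, so θ = 1.26/(k−1).
Need P(X < 2.09) = 0.9 with θ tied to k this way. Start at k = 2, θ = 1.26: P(X<2.09) ≈ 0.494.
Too low — raise k to concentrate. Iterating converges to k ≈ 8.37.
Then θ = 1.26/(8.37−1) ≈ 0.171.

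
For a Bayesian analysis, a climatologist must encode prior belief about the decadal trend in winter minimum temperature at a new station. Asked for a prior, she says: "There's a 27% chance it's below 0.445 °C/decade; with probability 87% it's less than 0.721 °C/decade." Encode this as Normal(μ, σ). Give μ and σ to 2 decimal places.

μ = 0.54, σ = 0.16

For Normal(μ,σ), the p-quantile is μ + z_p·σ. Here z_{0.27} = -0.6128, z_{0.87} = 1.126.
So 0.445 = μ − 0.6128σ and 0.721 = μ + 1.126σ.
Subtracting: σ = (0.721 − 0.445)/(1.126 − (-0.6128)) = 0.16.
Then μ = 0.445 − (-0.6128)·0.16 = 0.54.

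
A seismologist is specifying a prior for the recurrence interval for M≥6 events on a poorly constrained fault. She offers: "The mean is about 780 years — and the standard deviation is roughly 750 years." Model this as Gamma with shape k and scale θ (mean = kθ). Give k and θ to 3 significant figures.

k ≈ 1.08, θ ≈ 721

For Gamma(k, scale θ): mean = kθ, variance = kθ², so CV = 1/√k.
CV = SD/mean = 750/780 = 0.9615, hence k = 1/CV² = 1.08.
Then θ = mean/k = 780/1.08 = 721.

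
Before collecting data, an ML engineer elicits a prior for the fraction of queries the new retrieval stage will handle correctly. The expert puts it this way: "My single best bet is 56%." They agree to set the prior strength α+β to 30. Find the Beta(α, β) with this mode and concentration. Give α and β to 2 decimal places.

For α,β > 1 the Beta mode is (α−1)/(α+β−2). With α+β = 30, the mode is (α−1)/28.
Set (α−1)/28 = 0.56 → α = 1 + 0.56·28 = 16.68.
β = 30 − α = 13.32.

α = 16.68, β = 13.32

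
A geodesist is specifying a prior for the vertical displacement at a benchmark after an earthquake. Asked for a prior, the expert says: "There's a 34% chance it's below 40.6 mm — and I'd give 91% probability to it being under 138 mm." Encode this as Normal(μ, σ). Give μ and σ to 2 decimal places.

For Normal(μ,σ), the p-quantile is μ + z_p·σ. Here z_{0.34} = -0.4125, z_{0.91} = 1.341.
So 40.6 = μ − 0.4125σ and 138 = μ + 1.341σ.
Subtracting: σ = (138 − 40.6)/(1.341 − (-0.4125)) = 55.55.
Then μ = 40.6 − (-0.4125)·55.55 = 63.51.

μ = 63.51, σ = 55.55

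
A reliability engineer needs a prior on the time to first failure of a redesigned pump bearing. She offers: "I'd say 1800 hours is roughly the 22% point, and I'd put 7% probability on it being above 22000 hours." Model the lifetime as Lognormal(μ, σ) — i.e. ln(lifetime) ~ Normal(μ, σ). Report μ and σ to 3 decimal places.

μ ≈ 8.355, σ ≈ 1.114

If T ~ Lognormal(μ,σ) then ln T ~ Normal(μ,σ), so the p-quantile of ln T is μ + z_p·σ.
ln(1800) = 7.496 and ln(22000) = 9.999; z_{0.22} = -0.7722, z_{0.93} = 1.476.
σ = (9.999 − 7.496)/(1.476 − (-0.7722)) = 1.114.
μ = 7.496 − (-0.7722)·1.114 = 8.355.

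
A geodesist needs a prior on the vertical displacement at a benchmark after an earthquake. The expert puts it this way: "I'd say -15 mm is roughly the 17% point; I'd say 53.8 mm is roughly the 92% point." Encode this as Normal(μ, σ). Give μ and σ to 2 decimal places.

For Normal(μ,σ), the p-quantile is μ + z_p·σ. Here z_{0.17} = -0.9542, z_{0.92} = 1.405.
So -15 = μ − 0.9542σ and 53.8 = μ + 1.405σ.
Subtracting: σ = (53.8 − -15)/(1.405 − (-0.9542)) = 29.16.
Then μ = -15 − (-0.9542)·29.16 = 12.83.

μ = 12.83, σ = 29.16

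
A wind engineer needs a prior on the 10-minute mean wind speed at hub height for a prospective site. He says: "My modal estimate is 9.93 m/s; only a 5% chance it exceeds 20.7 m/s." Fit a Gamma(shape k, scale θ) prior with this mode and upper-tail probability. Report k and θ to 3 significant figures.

k ≈ 6.12, θ ≈ 1.94

Gamma(k,θ) with k>1 has mode (k−1)θ, so θ = 9.93/(k−1).
Need P(X < 20.7) = 0.95 with θ tied to k this way. Start at k = 2, θ = 9.93: P(X<20.7) ≈ 0.616.
Too low — raise k to concentrate. Iterating converges to k ≈ 6.12.
Then θ = 9.93/(6.12−1) ≈ 1.94.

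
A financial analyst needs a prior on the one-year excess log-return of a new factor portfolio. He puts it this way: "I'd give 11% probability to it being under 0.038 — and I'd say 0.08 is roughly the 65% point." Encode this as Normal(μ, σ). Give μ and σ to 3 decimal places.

The p-quantile of Normal(μ,σ) is μ + z_p·σ, with z_{0.11} = -1.227 and z_{0.65} = 0.3853.
Eliminate σ: μ = (z₂·x₁ − z₁·x₂)/(z₂ − z₁) = (0.3853·0.038 − (-1.227)·0.08)/1.612 = 0.070.
Then σ = (x₂ − x₁)/(z₂ − z₁) = (0.08 − 0.038)/1.612 = 0.026.

μ = 0.070, σ = 0.026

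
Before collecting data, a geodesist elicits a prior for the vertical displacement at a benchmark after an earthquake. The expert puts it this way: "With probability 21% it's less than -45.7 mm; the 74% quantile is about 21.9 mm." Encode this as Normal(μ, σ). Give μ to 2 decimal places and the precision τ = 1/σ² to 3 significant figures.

For Normal(μ,σ), the p-quantile is μ + z_p·σ. Here z_{0.21} = -0.8064, z_{0.74} = 0.6433.
So -45.7 = μ − 0.8064σ and 21.9 = μ + 0.6433σ.
Subtracting: σ = (21.9 − -45.7)/(0.6433 − (-0.8064)) = 46.63.
Then μ = -45.7 − (-0.8064)·46.63 = -8.10.
Precision τ = 1/σ² = 1/46.63² = 0.00046.

μ = -8.10, τ = 0.00046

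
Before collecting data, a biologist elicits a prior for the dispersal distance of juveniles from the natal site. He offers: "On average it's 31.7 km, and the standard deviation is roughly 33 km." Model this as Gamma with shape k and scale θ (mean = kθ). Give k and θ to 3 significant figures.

k ≈ 0.923, θ ≈ 34.4

For Gamma(k, scale θ): mean = kθ, variance = kθ², so CV = 1/√k.
CV = SD/mean = 33/31.7 = 1.041, hence k = 1/CV² = 0.923.
Then θ = mean/k = 31.7/0.923 = 34.4.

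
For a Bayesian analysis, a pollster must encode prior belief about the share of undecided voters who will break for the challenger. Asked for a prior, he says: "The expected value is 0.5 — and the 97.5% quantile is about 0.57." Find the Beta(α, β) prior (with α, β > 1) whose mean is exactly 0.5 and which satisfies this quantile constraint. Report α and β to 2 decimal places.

With mean 0.5 fixed, write α = 0.5s, β = 0.5s where s = α+β.
Need P(θ < 0.57) = 0.975 under Beta(0.5s, 0.5s). Normal approximation: (q−m)/√(m(1−m)/s) ≈ z_{0.975} = 1.96, so s ≈ 0.5·0.5·(1.96)²/(0.57−0.5)² = 196.0.
At s = 196.0: P(θ<0.57) ≈ 0.975. Adjusting to match 0.975 gives s ≈ 194.56.
So α = 0.5·194.56 ≈ 97.28, β = 0.5·194.56 ≈ 97.28.

α ≈ 97.28, β ≈ 97.28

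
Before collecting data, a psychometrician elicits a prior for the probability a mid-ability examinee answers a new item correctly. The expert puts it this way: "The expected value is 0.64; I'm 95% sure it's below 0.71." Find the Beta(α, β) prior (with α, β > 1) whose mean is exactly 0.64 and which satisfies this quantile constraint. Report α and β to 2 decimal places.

With mean 0.64 fixed, write α = 0.64s, β = 0.36s where s = α+β.
Need P(θ < 0.71) = 0.95 under Beta(0.64s, 0.36s). Normal approximation: (q−m)/√(m(1−m)/s) ≈ z_{0.95} = 1.64, so s ≈ 0.64·0.36·(1.64)²/(0.71−0.64)² = 127.2.
At s = 127.2: P(θ<0.71) ≈ 0.954. Adjusting to match 0.95 gives s ≈ 121.63.
So α = 0.64·121.63 ≈ 77.84, β = 0.36·121.63 ≈ 43.79.

α ≈ 77.84, β ≈ 43.79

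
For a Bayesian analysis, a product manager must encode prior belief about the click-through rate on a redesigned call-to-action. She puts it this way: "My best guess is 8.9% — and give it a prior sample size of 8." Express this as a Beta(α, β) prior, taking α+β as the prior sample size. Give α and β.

Under the effective-sample-size interpretation, Beta(α, β) has prior mean α/(α+β) and prior sample size α+β.
So α+β = 8 and α/(α+β) = 0.089, giving α = 0.089·8 = 0.712 and β = 8 − 0.712 = 7.288.

α = 0.712, β = 7.288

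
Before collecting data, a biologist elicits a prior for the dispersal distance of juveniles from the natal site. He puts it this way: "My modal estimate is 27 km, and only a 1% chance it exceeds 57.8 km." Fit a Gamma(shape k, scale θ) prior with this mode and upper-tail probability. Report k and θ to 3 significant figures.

k ≈ 9.37, θ ≈ 3.23

Gamma(k,θ) with k>1 has mode (k−1)θ, so θ = 27/(k−1).
Need P(X < 57.8) = 0.99 with θ tied to k this way. Start at k = 2, θ = 27: P(X<57.8) ≈ 0.631.
Too low — raise k to concentrate. Iterating converges to k ≈ 9.37.
Then θ = 27/(9.37−1) ≈ 3.23.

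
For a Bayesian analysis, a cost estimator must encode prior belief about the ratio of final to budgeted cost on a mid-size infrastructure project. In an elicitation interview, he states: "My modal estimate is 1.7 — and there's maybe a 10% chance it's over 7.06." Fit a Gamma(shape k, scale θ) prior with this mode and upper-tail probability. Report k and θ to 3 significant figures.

Gamma(k,θ) with k>1 has mode (k−1)θ, so θ = 1.7/(k−1).
Need P(X < 7.06) = 0.9 with θ tied to k this way. Start at k = 2, θ = 1.7: P(X<7.06) ≈ 0.919.
Too high — lower k to spread out. Iterating converges to k ≈ 1.9.
Then θ = 1.7/(1.9−1) ≈ 1.89.

k ≈ 1.9, θ ≈ 1.89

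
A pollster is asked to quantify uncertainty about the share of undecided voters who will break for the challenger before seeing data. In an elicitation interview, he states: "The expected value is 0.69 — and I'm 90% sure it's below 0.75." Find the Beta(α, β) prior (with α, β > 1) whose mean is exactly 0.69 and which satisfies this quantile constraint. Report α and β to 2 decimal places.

α ≈ 65.04, β ≈ 29.22

With mean 0.69 fixed, write α = 0.69s, β = 0.31s where s = α+β.
Need P(θ < 0.75) = 0.9 under Beta(0.69s, 0.31s). Normal approximation: (q−m)/√(m(1−m)/s) ≈ z_{0.9} = 1.28, so s ≈ 0.69·0.31·(1.28)²/(0.75−0.69)² = 97.6.
At s = 97.6: P(θ<0.75) ≈ 0.904. Adjusting to match 0.9 gives s ≈ 94.27.
So α = 0.69·94.27 ≈ 65.04, β = 0.31·94.27 ≈ 29.22.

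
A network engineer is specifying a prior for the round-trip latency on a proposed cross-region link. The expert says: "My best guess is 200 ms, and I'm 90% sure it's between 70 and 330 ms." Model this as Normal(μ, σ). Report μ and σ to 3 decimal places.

A symmetric 90% interval runs μ ± z·σ with z = 1.645.
Half-width = 130, so σ = 130/1.645 = 79.034.
μ is the stated best guess, 200.000.

μ = 200.000, σ = 79.034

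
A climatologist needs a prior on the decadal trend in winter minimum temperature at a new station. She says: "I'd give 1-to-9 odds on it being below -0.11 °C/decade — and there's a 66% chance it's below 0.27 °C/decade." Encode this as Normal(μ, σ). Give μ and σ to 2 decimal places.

For Normal(μ,σ), the p-quantile is μ + z_p·σ. Here z_{0.1} = -1.282, z_{0.66} = 0.4125.
So -0.11 = μ − 1.282σ and 0.27 = μ + 0.4125σ.
Subtracting: σ = (0.27 − -0.11)/(0.4125 − (-1.282)) = 0.22.
Then μ = -0.11 − (-1.282)·0.22 = 0.18.

μ = 0.18, σ = 0.22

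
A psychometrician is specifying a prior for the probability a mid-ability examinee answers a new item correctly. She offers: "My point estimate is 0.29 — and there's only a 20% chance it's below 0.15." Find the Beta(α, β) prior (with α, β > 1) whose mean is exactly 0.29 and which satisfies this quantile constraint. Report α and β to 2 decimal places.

α ≈ 2.23, β ≈ 5.46

With mean 0.29 fixed, write α = 0.29s, β = 0.71s where s = α+β.
Need P(θ < 0.15) = 0.2 under Beta(0.29s, 0.71s). Normal approximation: (q−m)/√(m(1−m)/s) ≈ z_{0.2} = -0.842, so s ≈ 0.29·0.71·(-0.842)²/(0.15−0.29)² = 7.4.
At s = 7.4: P(θ<0.15) ≈ 0.205. Adjusting to match 0.2 gives s ≈ 7.69.
So α = 0.29·7.69 ≈ 2.23, β = 0.71·7.69 ≈ 5.46.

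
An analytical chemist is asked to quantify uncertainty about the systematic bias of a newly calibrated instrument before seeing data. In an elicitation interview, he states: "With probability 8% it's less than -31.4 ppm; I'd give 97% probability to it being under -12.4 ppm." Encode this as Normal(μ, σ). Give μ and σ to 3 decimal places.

The p-quantile of Normal(μ,σ) is μ + z_p·σ, with z_{0.08} = -1.405 and z_{0.97} = 1.881.
Eliminate σ: μ = (z₂·x₁ − z₁·x₂)/(z₂ − z₁) = (1.881·-31.4 − (-1.405)·-12.4)/3.286 = -23.275.
Then σ = (x₂ − x₁)/(z₂ − z₁) = (-12.4 − -31.4)/3.286 = 5.782.

μ = -23.275, σ = 5.782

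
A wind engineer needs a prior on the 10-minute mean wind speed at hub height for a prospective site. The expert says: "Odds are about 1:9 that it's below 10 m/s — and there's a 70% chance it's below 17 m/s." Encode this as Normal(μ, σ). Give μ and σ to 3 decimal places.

For Normal(μ,σ), the p-quantile is μ + z_p·σ. Here z_{0.1} = -1.282, z_{0.7} = 0.5244.
So 10 = μ − 1.282σ and 17 = μ + 0.5244σ.
Subtracting: σ = (17 − 10)/(0.5244 − (-1.282)) = 3.876.
Then μ = 10 − (-1.282)·3.876 = 14.967.

μ = 14.967, σ = 3.876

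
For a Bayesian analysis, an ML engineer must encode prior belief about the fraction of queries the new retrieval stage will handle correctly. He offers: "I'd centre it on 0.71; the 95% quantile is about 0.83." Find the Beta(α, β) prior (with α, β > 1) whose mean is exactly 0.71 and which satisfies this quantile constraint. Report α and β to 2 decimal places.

With mean 0.71 fixed, write α = 0.71s, β = 0.29s where s = α+β.
Need P(θ < 0.83) = 0.95 under Beta(0.71s, 0.29s). Normal approximation: (q−m)/√(m(1−m)/s) ≈ z_{0.95} = 1.64, so s ≈ 0.71·0.29·(1.64)²/(0.83−0.71)² = 38.7.
At s = 38.7: P(θ<0.83) ≈ 0.963. Adjusting to match 0.95 gives s ≈ 33.31.
So α = 0.71·33.31 ≈ 23.65, β = 0.29·33.31 ≈ 9.66.

α ≈ 23.65, β ≈ 9.66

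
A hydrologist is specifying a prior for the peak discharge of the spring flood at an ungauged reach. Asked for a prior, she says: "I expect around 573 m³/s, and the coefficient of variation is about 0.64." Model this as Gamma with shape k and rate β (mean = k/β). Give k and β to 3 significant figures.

k ≈ 2.44, β ≈ 0.00426

For Gamma(k, rate β): mean = k/β, variance = k/β², so CV = 1/√k.
CV = 0.64, hence k = 1/CV² = 2.44.
Then β = k/mean = 2.44/573 = 0.00426.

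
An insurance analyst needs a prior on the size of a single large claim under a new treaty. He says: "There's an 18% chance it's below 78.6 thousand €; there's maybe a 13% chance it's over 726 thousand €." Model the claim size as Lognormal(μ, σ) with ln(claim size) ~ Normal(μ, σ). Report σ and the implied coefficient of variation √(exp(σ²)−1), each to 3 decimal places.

If T ~ Lognormal(μ,σ) then ln T ~ Normal(μ,σ), so the p-quantile of ln T is μ + z_p·σ.
ln(78.6) = 4.364 and ln(726) = 6.588; z_{0.18} = -0.9154, z_{0.87} = 1.126.
σ = (6.588 − 4.364)/(1.126 − (-0.9154)) = 1.089.
μ = 4.364 − (-0.9154)·1.089 = 5.361.
CV = √(exp(σ²)−1) = √(exp(1.1856)−1) = 1.508.

σ ≈ 1.089, CV ≈ 1.508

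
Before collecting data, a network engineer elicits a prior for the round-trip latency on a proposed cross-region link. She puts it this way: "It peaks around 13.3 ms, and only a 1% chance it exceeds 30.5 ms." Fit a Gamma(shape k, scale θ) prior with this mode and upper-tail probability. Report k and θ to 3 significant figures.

Gamma(k,θ) with k>1 has mode (k−1)θ, so θ = 13.3/(k−1).
Need P(X < 30.5) = 0.99 with θ tied to k this way. Start at k = 2, θ = 13.3: P(X<30.5) ≈ 0.668.
Too low — raise k to concentrate. Iterating converges to k ≈ 7.94.
Then θ = 13.3/(7.94−1) ≈ 1.92.

k ≈ 7.94, θ ≈ 1.92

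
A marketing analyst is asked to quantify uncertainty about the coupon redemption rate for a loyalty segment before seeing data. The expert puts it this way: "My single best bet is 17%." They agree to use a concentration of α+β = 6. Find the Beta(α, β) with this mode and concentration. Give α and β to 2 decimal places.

α = 1.68, β = 4.32

For α,β > 1 the Beta mode is (α−1)/(α+β−2). With α+β = 6, the mode is (α−1)/4.
Set (α−1)/4 = 0.17 → α = 1 + 0.17·4 = 1.68.
β = 6 − α = 4.32.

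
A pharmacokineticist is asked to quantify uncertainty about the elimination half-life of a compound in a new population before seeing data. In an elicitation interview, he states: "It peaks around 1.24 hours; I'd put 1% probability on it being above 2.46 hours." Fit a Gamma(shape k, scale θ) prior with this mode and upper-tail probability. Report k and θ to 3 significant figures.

Gamma(k,θ) with k>1 has mode (k−1)θ, so θ = 1.24/(k−1).
Need P(X < 2.46) = 0.99 with θ tied to k this way. Start at k = 2, θ = 1.24: P(X<2.46) ≈ 0.590.
Too low — raise k to concentrate. Iterating converges to k ≈ 11.5.
Then θ = 1.24/(11.5−1) ≈ 0.118.

k ≈ 11.5, θ ≈ 0.118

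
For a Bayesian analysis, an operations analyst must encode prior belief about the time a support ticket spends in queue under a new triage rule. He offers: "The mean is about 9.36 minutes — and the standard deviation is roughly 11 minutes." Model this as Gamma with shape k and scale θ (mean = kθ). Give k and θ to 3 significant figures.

k ≈ 0.724, θ ≈ 12.9

For Gamma(k, scale θ): mean = kθ, variance = kθ², so CV = 1/√k.
CV = SD/mean = 11/9.36 = 1.175, hence k = 1/CV² = 0.724.
Then θ = mean/k = 9.36/0.724 = 12.9.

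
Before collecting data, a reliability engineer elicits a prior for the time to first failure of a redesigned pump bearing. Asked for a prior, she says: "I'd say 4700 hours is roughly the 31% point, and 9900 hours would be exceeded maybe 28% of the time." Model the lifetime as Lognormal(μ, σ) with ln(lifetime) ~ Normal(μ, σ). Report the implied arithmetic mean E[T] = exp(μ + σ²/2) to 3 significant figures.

If T ~ Lognormal(μ,σ) then ln T ~ Normal(μ,σ), so the p-quantile of ln T is μ + z_p·σ.
ln(4700) = 8.455 and ln(9900) = 9.2; z_{0.31} = -0.4959, z_{0.72} = 0.5828.
σ = (9.2 − 8.455)/(0.5828 − (-0.4959)) = 0.691.
μ = 8.455 − (-0.4959)·0.691 = 8.798.
E[T] = exp(μ + σ²/2) = exp(8.798 + 0.2385) = 8400 hours.

E[T] ≈ 8400 hours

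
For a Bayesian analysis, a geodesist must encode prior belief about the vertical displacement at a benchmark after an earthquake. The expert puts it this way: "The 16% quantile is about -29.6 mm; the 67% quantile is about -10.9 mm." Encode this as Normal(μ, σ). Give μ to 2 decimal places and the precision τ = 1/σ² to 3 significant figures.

μ = -16.64, τ = 0.00588

The p-quantile of Normal(μ,σ) is μ + z_p·σ, with z_{0.16} = -0.9945 and z_{0.67} = 0.4399.
Eliminate σ: μ = (z₂·x₁ − z₁·x₂)/(z₂ − z₁) = (0.4399·-29.6 − (-0.9945)·-10.9)/1.434 = -16.64.
Then σ = (x₂ − x₁)/(z₂ − z₁) = (-10.9 − -29.6)/1.434 = 13.04.
Precision τ = 1/σ² = 1/13.04² = 0.00588.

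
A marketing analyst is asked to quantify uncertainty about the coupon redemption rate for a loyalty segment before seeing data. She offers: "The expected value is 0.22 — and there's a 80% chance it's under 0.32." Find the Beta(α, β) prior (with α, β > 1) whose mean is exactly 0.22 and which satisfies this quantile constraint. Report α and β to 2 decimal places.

α ≈ 2.33, β ≈ 8.25

With mean 0.22 fixed, write α = 0.22s, β = 0.78s where s = α+β.
Need P(θ < 0.32) = 0.8 under Beta(0.22s, 0.78s). Normal approximation: (q−m)/√(m(1−m)/s) ≈ z_{0.8} = 0.842, so s ≈ 0.22·0.78·(0.842)²/(0.32−0.22)² = 12.2.
At s = 12.2: P(θ<0.32) ≈ 0.812. Adjusting to match 0.8 gives s ≈ 10.58.
So α = 0.22·10.58 ≈ 2.33, β = 0.78·10.58 ≈ 8.25.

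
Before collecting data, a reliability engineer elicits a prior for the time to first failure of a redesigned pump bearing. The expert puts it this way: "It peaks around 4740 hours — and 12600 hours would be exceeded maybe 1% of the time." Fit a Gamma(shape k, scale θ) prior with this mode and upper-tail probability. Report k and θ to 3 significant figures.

k ≈ 5.84, θ ≈ 978

Gamma(k,θ) with k>1 has mode (k−1)θ, so θ = 4740/(k−1).
Need P(X < 12600) = 0.99 with θ tied to k this way. Start at k = 2, θ = 4740: P(X<12600) ≈ 0.744.
Too low — raise k to concentrate. Iterating converges to k ≈ 5.84.
Then θ = 4740/(5.84−1) ≈ 978.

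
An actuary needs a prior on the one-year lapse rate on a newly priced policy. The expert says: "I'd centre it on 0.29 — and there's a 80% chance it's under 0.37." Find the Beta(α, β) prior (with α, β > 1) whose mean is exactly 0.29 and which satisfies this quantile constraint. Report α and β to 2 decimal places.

With mean 0.29 fixed, write α = 0.29s, β = 0.71s where s = α+β.
Need P(θ < 0.37) = 0.8 under Beta(0.29s, 0.71s). Normal approximation: (q−m)/√(m(1−m)/s) ≈ z_{0.8} = 0.842, so s ≈ 0.29·0.71·(0.842)²/(0.37−0.29)² = 22.8.
At s = 22.8: P(θ<0.37) ≈ 0.805. Adjusting to match 0.8 gives s ≈ 21.64.
So α = 0.29·21.64 ≈ 6.28, β = 0.71·21.64 ≈ 15.37.

α ≈ 6.28, β ≈ 15.37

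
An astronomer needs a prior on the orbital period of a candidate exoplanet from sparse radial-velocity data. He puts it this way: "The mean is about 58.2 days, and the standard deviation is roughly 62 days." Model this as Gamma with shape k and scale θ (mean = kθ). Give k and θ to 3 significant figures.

k ≈ 0.881, θ ≈ 66

For Gamma(k, scale θ): mean = kθ, variance = kθ², so CV = 1/√k.
CV = SD/mean = 62/58.2 = 1.065, hence k = 1/CV² = 0.881.
Then θ = mean/k = 58.2/0.881 = 66.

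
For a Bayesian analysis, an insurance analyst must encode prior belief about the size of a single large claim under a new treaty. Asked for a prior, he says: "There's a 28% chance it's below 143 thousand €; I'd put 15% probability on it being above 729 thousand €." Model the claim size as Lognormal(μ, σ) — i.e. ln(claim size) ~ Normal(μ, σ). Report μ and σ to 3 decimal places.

μ ≈ 5.549, σ ≈ 1.006

If T ~ Lognormal(μ,σ) then ln T ~ Normal(μ,σ), so the p-quantile of ln T is μ + z_p·σ.
ln(143) = 4.963 and ln(729) = 6.592; z_{0.28} = -0.5828, z_{0.85} = 1.036.
σ = (6.592 − 4.963)/(1.036 − (-0.5828)) = 1.006.
μ = 4.963 − (-0.5828)·1.006 = 5.549.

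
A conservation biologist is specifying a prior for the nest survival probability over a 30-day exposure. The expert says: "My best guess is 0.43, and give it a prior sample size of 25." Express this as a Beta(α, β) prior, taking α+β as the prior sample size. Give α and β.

Under the effective-sample-size interpretation, Beta(α, β) has prior mean α/(α+β) and prior sample size α+β.
So α+β = 25 and α/(α+β) = 0.43, giving α = 0.43·25 = 10.75 and β = 25 − 10.75 = 14.25.

α = 10.75, β = 14.25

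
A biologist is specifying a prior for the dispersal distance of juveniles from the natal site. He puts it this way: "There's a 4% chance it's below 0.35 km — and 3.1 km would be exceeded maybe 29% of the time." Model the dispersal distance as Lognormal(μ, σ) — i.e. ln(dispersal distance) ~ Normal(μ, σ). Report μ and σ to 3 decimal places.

If T ~ Lognormal(μ,σ) then ln T ~ Normal(μ,σ), so the p-quantile of ln T is μ + z_p·σ.
ln(0.35) = -1.05 and ln(3.1) = 1.131; z_{0.04} = -1.751, z_{0.71} = 0.5534.
σ = (1.131 − -1.05)/(0.5534 − (-1.751)) = 0.947.
μ = -1.05 − (-1.751)·0.947 = 0.608.

μ ≈ 0.608, σ ≈ 0.947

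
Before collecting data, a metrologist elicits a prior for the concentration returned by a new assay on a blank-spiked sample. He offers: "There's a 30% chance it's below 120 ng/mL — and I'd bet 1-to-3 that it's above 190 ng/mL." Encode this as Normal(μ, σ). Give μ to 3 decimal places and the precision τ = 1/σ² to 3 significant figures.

For Normal(μ,σ), the p-quantile is μ + z_p·σ. Here z_{0.3} = -0.5244, z_{0.75} = 0.6745.
So 120 = μ − 0.5244σ and 190 = μ + 0.6745σ.
Subtracting: σ = (190 − 120)/(0.6745 − (-0.5244)) = 58.387.
Then μ = 120 − (-0.5244)·58.387 = 150.618.
Precision τ = 1/σ² = 1/58.39² = 0.000293.

μ = 150.618, τ = 0.000293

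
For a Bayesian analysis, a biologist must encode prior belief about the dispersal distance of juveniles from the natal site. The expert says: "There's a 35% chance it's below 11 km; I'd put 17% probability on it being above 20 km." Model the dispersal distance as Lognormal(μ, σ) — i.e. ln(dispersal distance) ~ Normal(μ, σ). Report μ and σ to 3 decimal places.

If T ~ Lognormal(μ,σ) then ln T ~ Normal(μ,σ), so the p-quantile of ln T is μ + z_p·σ.
ln(11) = 2.398 and ln(20) = 2.996; z_{0.35} = -0.3853, z_{0.83} = 0.9542.
σ = (2.996 − 2.398)/(0.9542 − (-0.3853)) = 0.446.
μ = 2.398 − (-0.3853)·0.446 = 2.570.

μ ≈ 2.570, σ ≈ 0.446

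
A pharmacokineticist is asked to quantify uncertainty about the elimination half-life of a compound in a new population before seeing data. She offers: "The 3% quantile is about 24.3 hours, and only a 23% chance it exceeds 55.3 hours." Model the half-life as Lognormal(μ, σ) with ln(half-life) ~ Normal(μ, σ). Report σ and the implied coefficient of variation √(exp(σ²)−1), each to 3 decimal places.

σ ≈ 0.314, CV ≈ 0.322

If T ~ Lognormal(μ,σ) then ln T ~ Normal(μ,σ), so the p-quantile of ln T is μ + z_p·σ.
ln(24.3) = 3.19 and ln(55.3) = 4.013; z_{0.03} = -1.881, z_{0.77} = 0.7388.
σ = (4.013 − 3.19)/(0.7388 − (-1.881)) = 0.314.
μ = 3.19 − (-1.881)·0.314 = 3.781.
CV = √(exp(σ²)−1) = √(exp(0.0985)−1) = 0.322.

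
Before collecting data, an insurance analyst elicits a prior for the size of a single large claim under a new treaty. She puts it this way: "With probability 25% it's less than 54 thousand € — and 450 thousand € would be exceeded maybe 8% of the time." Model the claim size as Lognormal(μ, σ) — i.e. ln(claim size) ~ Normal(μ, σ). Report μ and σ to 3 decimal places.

If T ~ Lognormal(μ,σ) then ln T ~ Normal(μ,σ), so the p-quantile of ln T is μ + z_p·σ.
ln(54) = 3.989 and ln(450) = 6.109; z_{0.25} = -0.6745, z_{0.92} = 1.405.
σ = (6.109 − 3.989)/(1.405 − (-0.6745)) = 1.020.
μ = 3.989 − (-0.6745)·1.020 = 4.677.

μ ≈ 4.677, σ ≈ 1.020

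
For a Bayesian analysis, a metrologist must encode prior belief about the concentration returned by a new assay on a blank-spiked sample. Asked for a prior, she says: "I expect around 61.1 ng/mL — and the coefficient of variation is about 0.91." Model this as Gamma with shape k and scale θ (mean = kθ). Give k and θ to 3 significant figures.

k ≈ 1.21, θ ≈ 50.6

For Gamma(k, scale θ): mean = kθ, variance = kθ², so CV = 1/√k.
CV = 0.91, hence k = 1/CV² = 1.21.
Then θ = mean/k = 61.1/1.21 = 50.6.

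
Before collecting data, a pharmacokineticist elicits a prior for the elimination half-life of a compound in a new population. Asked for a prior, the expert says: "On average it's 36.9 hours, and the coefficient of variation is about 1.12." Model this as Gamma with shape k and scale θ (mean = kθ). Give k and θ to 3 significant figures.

k ≈ 0.797, θ ≈ 46.3

For Gamma(k, scale θ): mean = kθ, variance = kθ², so CV = 1/√k.
CV = 1.12, hence k = 1/CV² = 0.797.
Then θ = mean/k = 36.9/0.797 = 46.3.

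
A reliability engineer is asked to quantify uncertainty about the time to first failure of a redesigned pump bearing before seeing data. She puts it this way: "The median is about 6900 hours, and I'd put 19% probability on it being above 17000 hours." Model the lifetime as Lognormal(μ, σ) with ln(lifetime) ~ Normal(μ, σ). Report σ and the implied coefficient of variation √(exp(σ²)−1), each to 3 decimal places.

If T ~ Lognormal(μ,σ) then ln T ~ Normal(μ,σ), so the p-quantile of ln T is μ + z_p·σ.
ln(6900) = 8.839 and ln(17000) = 9.741; z_{0.5} = 0, z_{0.81} = 0.8779.
σ = (9.741 − 8.839)/(0.8779 − (0)) = 1.027.
μ = 8.839 − (0)·1.027 = 8.839.
CV = √(exp(σ²)−1) = √(exp(1.0549)−1) = 1.368.

σ ≈ 1.027, CV ≈ 1.368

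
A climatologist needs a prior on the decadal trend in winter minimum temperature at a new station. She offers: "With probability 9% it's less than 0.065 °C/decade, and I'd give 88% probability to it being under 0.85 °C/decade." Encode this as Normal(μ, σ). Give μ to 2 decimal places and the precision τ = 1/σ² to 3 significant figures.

μ = 0.48, τ = 10.3

For Normal(μ,σ), the p-quantile is μ + z_p·σ. Here z_{0.09} = -1.341, z_{0.88} = 1.175.
So 0.065 = μ − 1.341σ and 0.85 = μ + 1.175σ.
Subtracting: σ = (0.85 − 0.065)/(1.175 − (-1.341)) = 0.31.
Then μ = 0.065 − (-1.341)·0.31 = 0.48.
Precision τ = 1/σ² = 1/0.312² = 10.3.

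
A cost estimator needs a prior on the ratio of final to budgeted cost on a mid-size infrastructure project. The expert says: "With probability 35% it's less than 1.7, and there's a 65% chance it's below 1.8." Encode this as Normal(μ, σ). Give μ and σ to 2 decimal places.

For Normal(μ,σ), the p-quantile is μ + z_p·σ. Here z_{0.35} = -0.3853, z_{0.65} = 0.3853.
So 1.7 = μ − 0.3853σ and 1.8 = μ + 0.3853σ.
Subtracting: σ = (1.8 − 1.7)/(0.3853 − (-0.3853)) = 0.13.
Then μ = 1.7 − (-0.3853)·0.13 = 1.75.

μ = 1.75, σ = 0.13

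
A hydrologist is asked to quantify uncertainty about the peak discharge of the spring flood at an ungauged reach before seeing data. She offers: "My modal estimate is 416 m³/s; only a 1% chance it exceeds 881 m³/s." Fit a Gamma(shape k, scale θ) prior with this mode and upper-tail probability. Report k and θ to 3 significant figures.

k ≈ 9.63, θ ≈ 48.2

Gamma(k,θ) with k>1 has mode (k−1)θ, so θ = 416/(k−1).
Need P(X < 881) = 0.99 with θ tied to k this way. Start at k = 2, θ = 416: P(X<881) ≈ 0.625.
Too low — raise k to concentrate. Iterating converges to k ≈ 9.63.
Then θ = 416/(9.63−1) ≈ 48.2.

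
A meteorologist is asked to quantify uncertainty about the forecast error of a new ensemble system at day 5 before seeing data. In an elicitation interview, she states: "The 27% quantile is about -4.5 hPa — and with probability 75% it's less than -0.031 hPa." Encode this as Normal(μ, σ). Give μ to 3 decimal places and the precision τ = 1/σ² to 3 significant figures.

The p-quantile of Normal(μ,σ) is μ + z_p·σ, with z_{0.27} = -0.6128 and z_{0.75} = 0.6745.
Eliminate σ: μ = (z₂·x₁ − z₁·x₂)/(z₂ − z₁) = (0.6745·-4.5 − (-0.6128)·-0.031)/1.287 = -2.373.
Then σ = (x₂ − x₁)/(z₂ − z₁) = (-0.031 − -4.5)/1.287 = 3.472.
Precision τ = 1/σ² = 1/3.472² = 0.083.

μ = -2.373, τ = 0.083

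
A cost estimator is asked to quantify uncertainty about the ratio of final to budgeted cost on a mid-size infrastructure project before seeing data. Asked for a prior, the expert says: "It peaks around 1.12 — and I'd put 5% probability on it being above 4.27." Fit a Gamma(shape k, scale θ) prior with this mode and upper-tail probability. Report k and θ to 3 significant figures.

Gamma(k,θ) with k>1 has mode (k−1)θ, so θ = 1.12/(k−1).
Need P(X < 4.27) = 0.95 with θ tied to k this way. Start at k = 2, θ = 1.12: P(X<4.27) ≈ 0.894.
Too low — raise k to concentrate. Iterating converges to k ≈ 2.42.
Then θ = 1.12/(2.42−1) ≈ 0.789.

k ≈ 2.42, θ ≈ 0.789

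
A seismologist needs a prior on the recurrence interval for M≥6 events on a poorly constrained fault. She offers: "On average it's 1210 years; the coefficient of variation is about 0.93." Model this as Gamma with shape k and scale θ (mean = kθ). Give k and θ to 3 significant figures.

For Gamma(k, scale θ): mean = kθ, variance = kθ², so CV = 1/√k.
CV = 0.93, hence k = 1/CV² = 1.16.
Then θ = mean/k = 1210/1.16 = 1050.

k ≈ 1.16, θ ≈ 1050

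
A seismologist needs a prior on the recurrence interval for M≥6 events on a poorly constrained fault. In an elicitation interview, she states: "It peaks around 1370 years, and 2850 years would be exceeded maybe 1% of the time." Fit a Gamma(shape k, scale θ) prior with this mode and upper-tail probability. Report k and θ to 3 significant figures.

k ≈ 10.1, θ ≈ 151

Gamma(k,θ) with k>1 has mode (k−1)θ, so θ = 1370/(k−1).
Need P(X < 2850) = 0.99 with θ tied to k this way. Start at k = 2, θ = 1370: P(X<2850) ≈ 0.615.
Too low — raise k to concentrate. Iterating converges to k ≈ 10.1.
Then θ = 1370/(10.1−1) ≈ 151.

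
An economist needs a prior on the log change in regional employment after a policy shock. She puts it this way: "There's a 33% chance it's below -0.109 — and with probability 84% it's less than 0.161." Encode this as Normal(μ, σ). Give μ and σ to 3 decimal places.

μ = -0.026, σ = 0.188

For Normal(μ,σ), the p-quantile is μ + z_p·σ. Here z_{0.33} = -0.4399, z_{0.84} = 0.9945.
So -0.109 = μ − 0.4399σ and 0.161 = μ + 0.9945σ.
Subtracting: σ = (0.161 − -0.109)/(0.9945 − (-0.4399)) = 0.188.
Then μ = -0.109 − (-0.4399)·0.188 = -0.026.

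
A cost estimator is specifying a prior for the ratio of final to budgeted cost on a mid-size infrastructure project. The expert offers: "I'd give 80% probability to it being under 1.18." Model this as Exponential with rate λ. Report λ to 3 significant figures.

P(T < 1.18) = 1 − e^(−λ·1.18) = 0.8, so λ = −ln(1−0.8)/1.18 = −ln(0.2)/1.18 = 1.36.

λ ≈ 1.36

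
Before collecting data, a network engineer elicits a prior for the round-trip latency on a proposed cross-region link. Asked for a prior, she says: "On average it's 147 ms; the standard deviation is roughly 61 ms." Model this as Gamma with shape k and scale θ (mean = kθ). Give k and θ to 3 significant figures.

k ≈ 5.81, θ ≈ 25.3

For Gamma(k, scale θ): mean = kθ, variance = kθ², so CV = 1/√k.
CV = SD/mean = 61/147 = 0.415, hence k = 1/CV² = 5.81.
Then θ = mean/k = 147/5.81 = 25.3.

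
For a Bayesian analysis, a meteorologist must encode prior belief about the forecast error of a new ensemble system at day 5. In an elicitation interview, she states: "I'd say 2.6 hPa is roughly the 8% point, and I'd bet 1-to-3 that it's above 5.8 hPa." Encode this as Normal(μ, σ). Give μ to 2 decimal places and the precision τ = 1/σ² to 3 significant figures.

The p-quantile of Normal(μ,σ) is μ + z_p·σ, with z_{0.08} = -1.405 and z_{0.75} = 0.6745.
Eliminate σ: μ = (z₂·x₁ − z₁·x₂)/(z₂ − z₁) = (0.6745·2.6 − (-1.405)·5.8)/2.08 = 4.76.
Then σ = (x₂ − x₁)/(z₂ − z₁) = (5.8 − 2.6)/2.08 = 1.54.
Precision τ = 1/σ² = 1/1.539² = 0.422.

μ = 4.76, τ = 0.422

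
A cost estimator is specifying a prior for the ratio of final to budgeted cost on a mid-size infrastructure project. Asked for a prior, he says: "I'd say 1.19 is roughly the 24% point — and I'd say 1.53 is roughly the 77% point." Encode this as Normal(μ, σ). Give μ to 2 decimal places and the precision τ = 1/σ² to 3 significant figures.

μ = 1.36, τ = 18.1

For Normal(μ,σ), the p-quantile is μ + z_p·σ. Here z_{0.24} = -0.7063, z_{0.77} = 0.7388.
So 1.19 = μ − 0.7063σ and 1.53 = μ + 0.7388σ.
Subtracting: σ = (1.53 − 1.19)/(0.7388 − (-0.7063)) = 0.24.
Then μ = 1.19 − (-0.7063)·0.24 = 1.36.
Precision τ = 1/σ² = 1/0.2353² = 18.1.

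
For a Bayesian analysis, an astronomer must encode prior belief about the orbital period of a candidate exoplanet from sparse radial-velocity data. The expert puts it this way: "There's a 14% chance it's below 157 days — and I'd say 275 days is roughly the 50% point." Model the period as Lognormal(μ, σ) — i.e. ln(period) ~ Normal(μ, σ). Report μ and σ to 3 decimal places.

If T ~ Lognormal(μ,σ) then ln T ~ Normal(μ,σ), so the p-quantile of ln T is μ + z_p·σ.
ln(157) = 5.056 and ln(275) = 5.617; z_{0.14} = -1.08, z_{0.5} = 0.
σ = (5.617 − 5.056)/(0 − (-1.08)) = 0.519.
μ = 5.056 − (-1.08)·0.519 = 5.617.

μ ≈ 5.617, σ ≈ 0.519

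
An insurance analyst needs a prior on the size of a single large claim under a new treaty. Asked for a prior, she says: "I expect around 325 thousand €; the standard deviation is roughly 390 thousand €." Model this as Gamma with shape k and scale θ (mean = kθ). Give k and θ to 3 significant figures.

For Gamma(k, scale θ): mean = kθ, variance = kθ², so CV = 1/√k.
CV = SD/mean = 390/325 = 1.2, hence k = 1/CV² = 0.694.
Then θ = mean/k = 325/0.694 = 468.

k ≈ 0.694, θ ≈ 468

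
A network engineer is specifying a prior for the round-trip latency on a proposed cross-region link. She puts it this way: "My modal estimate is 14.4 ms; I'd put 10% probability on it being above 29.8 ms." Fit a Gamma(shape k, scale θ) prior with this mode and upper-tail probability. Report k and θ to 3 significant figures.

k ≈ 4.63, θ ≈ 3.97

Gamma(k,θ) with k>1 has mode (k−1)θ, so θ = 14.4/(k−1).
Need P(X < 29.8) = 0.9 with θ tied to k this way. Start at k = 2, θ = 14.4: P(X<29.8) ≈ 0.612.
Too low — raise k to concentrate. Iterating converges to k ≈ 4.63.
Then θ = 14.4/(4.63−1) ≈ 3.97.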